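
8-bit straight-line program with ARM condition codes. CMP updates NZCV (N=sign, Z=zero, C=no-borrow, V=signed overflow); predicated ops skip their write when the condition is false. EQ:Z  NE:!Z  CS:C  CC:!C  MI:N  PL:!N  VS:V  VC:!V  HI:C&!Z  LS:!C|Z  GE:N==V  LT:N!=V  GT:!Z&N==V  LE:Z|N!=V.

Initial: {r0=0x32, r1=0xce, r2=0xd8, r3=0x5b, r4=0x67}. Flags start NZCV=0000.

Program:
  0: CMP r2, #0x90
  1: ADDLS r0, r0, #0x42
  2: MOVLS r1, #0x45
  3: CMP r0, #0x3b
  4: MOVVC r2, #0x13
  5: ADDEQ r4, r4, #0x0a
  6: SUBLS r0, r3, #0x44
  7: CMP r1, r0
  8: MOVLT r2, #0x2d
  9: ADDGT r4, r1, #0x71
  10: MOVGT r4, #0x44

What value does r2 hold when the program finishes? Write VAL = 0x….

VAL = 0x2d

[0] flags=0010 → (cmp)
[1] flags=0010 LS?F → skip
[2] flags=0010 LS?F → skip
[3] flags=1000 → (cmp)
[4] flags=1000 VC?T → r2=0x13
[5] flags=1000 EQ?F → skip
[6] flags=1000 LS?T → r0=0x17
[7] flags=1010 → (cmp)
[8] flags=1010 LT?T → r2=0x2d
[9] flags=1010 GT?F → skip
[10] flags=1010 GT?F → skip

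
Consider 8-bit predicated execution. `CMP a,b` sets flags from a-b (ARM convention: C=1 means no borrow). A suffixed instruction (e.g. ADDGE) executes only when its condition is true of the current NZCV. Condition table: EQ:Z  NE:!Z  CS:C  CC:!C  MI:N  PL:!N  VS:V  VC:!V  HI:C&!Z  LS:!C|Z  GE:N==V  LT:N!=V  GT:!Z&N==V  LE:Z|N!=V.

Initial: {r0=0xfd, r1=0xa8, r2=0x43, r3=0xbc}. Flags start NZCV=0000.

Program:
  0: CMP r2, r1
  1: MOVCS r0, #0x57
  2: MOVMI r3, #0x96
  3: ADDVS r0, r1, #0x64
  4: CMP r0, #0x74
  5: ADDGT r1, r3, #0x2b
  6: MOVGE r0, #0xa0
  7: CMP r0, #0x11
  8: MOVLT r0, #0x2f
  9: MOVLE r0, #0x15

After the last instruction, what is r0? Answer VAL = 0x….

VAL = 0x15

[0] flags=1001 → (cmp)
[1] flags=1001 CS?F → skip
[2] flags=1001 MI?T → r3=0x96
[3] flags=1001 VS?T → r0=0x0c
[4] flags=1000 → (cmp)
[5] flags=1000 GT?F → skip
[6] flags=1000 GE?F → skip
[7] flags=1000 → (cmp)
[8] flags=1000 LT?T → r0=0x2f
[9] flags=1000 LE?T → r0=0x15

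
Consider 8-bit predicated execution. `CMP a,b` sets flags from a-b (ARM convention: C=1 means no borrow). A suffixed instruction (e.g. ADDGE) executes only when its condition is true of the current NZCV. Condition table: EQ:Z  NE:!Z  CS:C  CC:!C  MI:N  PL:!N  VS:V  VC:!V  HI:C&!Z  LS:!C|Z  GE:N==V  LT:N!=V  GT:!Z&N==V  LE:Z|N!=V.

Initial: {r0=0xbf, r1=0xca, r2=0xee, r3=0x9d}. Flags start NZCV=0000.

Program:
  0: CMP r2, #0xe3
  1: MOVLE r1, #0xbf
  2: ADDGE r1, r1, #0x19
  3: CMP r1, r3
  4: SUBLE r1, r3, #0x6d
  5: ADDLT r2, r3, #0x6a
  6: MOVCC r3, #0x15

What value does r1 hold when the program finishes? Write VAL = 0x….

[0] flags=0010 → (cmp)
[1] flags=0010 LE?F → skip
[2] flags=0010 GE?T → r1=0xe3
[3] flags=0010 → (cmp)
[4] flags=0010 LE?F → skip
[5] flags=0010 LT?F → skip
[6] flags=0010 CC?F → skip

VAL = 0xe3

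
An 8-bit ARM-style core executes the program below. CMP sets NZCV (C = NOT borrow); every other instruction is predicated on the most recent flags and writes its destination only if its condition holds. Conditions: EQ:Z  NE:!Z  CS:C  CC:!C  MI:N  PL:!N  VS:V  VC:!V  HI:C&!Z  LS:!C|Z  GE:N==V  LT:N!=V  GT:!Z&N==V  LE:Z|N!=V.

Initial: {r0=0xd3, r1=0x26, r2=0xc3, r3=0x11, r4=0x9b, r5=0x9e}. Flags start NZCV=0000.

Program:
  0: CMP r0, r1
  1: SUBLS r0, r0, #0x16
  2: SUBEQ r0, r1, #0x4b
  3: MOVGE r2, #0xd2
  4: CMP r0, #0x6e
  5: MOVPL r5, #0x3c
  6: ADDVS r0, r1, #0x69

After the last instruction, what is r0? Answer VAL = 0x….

0: ✓ CMP  NZCV=1010
1: · SUBLS
2: · SUBEQ
3: · MOVGE
4: ✓ CMP  NZCV=0011
5: ✓ MOVPL  r5←0x3c
6: ✓ ADDVS  r0←0x8f

VAL = 0x8f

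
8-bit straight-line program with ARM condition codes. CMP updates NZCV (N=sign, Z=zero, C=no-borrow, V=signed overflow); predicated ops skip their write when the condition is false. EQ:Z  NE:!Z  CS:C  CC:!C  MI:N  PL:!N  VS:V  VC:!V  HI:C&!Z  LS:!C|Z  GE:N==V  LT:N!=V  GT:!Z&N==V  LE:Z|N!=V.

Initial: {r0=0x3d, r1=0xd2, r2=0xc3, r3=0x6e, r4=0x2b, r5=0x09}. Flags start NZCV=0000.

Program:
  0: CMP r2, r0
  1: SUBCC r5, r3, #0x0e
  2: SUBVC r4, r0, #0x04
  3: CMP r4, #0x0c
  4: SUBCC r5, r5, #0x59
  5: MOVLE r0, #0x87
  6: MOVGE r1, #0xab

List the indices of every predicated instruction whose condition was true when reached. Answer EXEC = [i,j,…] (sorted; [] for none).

EXEC = [2,6]

0: ✓ CMP  NZCV=1010
1: · SUBCC
2: ✓ SUBVC  r4←0x39
3: ✓ CMP  NZCV=0010
4: · SUBCC
5: · MOVLE
6: ✓ MOVGE  r1←0xab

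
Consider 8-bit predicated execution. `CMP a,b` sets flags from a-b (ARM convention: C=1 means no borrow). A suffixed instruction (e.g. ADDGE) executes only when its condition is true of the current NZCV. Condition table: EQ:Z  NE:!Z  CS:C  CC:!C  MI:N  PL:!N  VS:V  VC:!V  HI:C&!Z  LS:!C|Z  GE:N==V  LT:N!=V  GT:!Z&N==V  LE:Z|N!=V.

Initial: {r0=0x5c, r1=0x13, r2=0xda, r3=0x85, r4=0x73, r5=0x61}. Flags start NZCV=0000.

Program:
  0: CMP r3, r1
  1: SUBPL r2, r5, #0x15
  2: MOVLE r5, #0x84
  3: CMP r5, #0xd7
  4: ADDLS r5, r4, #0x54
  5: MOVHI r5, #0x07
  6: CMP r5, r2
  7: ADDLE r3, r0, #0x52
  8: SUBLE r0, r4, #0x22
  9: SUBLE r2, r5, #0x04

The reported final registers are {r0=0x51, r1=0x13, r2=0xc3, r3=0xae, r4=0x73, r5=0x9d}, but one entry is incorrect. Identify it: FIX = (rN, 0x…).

FIX = (r5, 0xc7)

[0] flags=0011 → (cmp)
[1] flags=0011 PL?T → r2=0x4c
[2] flags=0011 LE?T → r5=0x84
[3] flags=1000 → (cmp)
[4] flags=1000 LS?T → r5=0xc7
[5] flags=1000 HI?F → skip
[6] flags=0011 → (cmp)
[7] flags=0011 LE?T → r3=0xae
[8] flags=0011 LE?T → r0=0x51
[9] flags=0011 LE?T → r2=0xc3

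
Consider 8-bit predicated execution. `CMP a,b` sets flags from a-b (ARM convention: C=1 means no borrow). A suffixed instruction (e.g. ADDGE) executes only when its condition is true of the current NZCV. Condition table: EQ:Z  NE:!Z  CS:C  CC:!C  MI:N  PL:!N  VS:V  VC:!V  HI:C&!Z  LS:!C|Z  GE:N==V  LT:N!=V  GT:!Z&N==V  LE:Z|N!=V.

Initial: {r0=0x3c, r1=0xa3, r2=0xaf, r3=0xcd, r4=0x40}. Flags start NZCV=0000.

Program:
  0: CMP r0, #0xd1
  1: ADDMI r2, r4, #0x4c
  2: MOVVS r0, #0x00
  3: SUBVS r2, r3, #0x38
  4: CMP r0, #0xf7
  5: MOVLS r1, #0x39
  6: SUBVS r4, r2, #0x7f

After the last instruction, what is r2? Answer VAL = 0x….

[0] flags=0000 → (cmp)
[1] flags=0000 MI?F → skip
[2] flags=0000 VS?F → skip
[3] flags=0000 VS?F → skip
[4] flags=0000 → (cmp)
[5] flags=0000 LS?T → r1=0x39
[6] flags=0000 VS?F → skip

VAL = 0xaf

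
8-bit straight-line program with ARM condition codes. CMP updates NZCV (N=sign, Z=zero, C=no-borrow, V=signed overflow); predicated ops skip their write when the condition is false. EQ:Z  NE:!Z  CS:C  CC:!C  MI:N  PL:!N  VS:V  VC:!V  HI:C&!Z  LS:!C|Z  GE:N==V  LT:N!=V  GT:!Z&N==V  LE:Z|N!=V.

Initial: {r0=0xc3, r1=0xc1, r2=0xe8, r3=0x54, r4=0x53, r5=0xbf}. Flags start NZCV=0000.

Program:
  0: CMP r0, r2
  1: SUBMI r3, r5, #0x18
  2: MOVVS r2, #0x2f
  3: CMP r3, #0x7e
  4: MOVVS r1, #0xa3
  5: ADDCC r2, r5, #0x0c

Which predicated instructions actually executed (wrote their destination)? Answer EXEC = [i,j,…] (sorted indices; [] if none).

EXEC = [1,4]

0: ✓ CMP  NZCV=1000
1: ✓ SUBMI  r3←0xa7
2: · MOVVS
3: ✓ CMP  NZCV=0011
4: ✓ MOVVS  r1←0xa3
5: · ADDCC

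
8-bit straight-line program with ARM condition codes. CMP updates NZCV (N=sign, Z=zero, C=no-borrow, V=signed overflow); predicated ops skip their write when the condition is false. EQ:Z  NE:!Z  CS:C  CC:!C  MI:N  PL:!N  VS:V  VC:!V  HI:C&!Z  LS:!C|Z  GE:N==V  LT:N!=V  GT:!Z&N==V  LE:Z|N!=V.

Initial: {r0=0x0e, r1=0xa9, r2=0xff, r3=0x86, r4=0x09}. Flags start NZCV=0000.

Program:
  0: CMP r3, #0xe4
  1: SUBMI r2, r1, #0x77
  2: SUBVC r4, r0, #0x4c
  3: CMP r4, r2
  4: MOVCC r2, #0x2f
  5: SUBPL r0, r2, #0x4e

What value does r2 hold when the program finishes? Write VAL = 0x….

[0] flags=1000 → (cmp)
[1] flags=1000 MI?T → r2=0x32
[2] flags=1000 VC?T → r4=0xc2
[3] flags=1010 → (cmp)
[4] flags=1010 CC?F → skip
[5] flags=1010 PL?F → skip

VAL = 0x32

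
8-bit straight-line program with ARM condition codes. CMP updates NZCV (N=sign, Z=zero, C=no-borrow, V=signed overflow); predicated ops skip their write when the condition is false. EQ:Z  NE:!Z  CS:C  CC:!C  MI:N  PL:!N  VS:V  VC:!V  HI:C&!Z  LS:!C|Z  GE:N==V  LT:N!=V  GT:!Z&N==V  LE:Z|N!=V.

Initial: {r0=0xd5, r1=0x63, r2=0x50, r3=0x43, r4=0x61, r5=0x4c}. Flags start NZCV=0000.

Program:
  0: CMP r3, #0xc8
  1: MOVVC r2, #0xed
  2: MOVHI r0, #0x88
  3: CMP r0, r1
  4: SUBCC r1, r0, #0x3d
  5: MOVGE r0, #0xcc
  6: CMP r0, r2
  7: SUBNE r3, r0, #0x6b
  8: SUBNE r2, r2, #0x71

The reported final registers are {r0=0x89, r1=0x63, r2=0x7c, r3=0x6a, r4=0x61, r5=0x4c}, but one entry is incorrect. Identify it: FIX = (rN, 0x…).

FIX = (r0, 0xd5)

0: ✓ CMP  NZCV=0000
1: ✓ MOVVC  r2←0xed
2: · MOVHI
3: ✓ CMP  NZCV=0011
4: · SUBCC
5: · MOVGE
6: ✓ CMP  NZCV=1000
7: ✓ SUBNE  r3←0x6a
8: ✓ SUBNE  r2←0x7c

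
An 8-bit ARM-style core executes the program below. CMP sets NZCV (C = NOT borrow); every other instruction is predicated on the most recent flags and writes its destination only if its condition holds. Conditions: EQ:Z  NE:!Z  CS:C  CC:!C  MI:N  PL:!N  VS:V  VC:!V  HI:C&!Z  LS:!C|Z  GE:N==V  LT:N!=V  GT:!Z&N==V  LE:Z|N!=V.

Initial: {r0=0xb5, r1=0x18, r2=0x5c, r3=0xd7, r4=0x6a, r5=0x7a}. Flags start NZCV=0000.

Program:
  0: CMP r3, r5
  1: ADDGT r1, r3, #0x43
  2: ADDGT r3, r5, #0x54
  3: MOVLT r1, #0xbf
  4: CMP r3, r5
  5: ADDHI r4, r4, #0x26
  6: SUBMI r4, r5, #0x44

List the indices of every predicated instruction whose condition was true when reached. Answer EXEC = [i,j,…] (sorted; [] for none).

[0] flags=0011 → (cmp)
[1] flags=0011 GT?F → skip
[2] flags=0011 GT?F → skip
[3] flags=0011 LT?T → r1=0xbf
[4] flags=0011 → (cmp)
[5] flags=0011 HI?T → r4=0x90
[6] flags=0011 MI?F → skip

EXEC = [3,5]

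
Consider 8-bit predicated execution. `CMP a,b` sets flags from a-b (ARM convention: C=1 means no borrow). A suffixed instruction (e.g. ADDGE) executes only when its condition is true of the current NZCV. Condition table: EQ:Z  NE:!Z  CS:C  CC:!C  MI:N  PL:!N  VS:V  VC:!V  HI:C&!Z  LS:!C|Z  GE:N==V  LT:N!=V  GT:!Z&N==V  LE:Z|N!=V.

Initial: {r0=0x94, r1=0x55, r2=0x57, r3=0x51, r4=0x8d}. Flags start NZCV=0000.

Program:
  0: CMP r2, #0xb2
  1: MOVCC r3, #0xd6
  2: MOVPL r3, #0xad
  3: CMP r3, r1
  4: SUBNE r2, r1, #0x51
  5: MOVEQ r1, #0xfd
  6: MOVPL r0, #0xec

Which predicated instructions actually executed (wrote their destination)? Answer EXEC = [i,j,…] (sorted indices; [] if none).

0: ✓ CMP  NZCV=1001
1: ✓ MOVCC  r3←0xd6
2: · MOVPL
3: ✓ CMP  NZCV=1010
4: ✓ SUBNE  r2←0x04
5: · MOVEQ
6: · MOVPL

EXEC = [1,4]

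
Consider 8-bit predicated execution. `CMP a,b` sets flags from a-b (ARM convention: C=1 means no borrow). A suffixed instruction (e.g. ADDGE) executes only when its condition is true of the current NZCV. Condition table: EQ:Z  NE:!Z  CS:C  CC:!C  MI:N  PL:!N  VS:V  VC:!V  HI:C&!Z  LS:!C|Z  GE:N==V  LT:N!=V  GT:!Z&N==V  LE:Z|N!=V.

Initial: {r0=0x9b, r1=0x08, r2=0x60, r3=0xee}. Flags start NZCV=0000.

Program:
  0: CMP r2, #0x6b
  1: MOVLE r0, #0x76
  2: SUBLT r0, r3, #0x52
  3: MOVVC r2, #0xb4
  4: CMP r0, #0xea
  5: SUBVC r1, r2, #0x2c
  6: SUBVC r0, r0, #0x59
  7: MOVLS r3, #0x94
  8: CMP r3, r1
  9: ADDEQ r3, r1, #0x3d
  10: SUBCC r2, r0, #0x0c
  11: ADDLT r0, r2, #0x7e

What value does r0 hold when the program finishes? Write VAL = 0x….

0: ✓ CMP  NZCV=1000
1: ✓ MOVLE  r0←0x76
2: ✓ SUBLT  r0←0x9c
3: ✓ MOVVC  r2←0xb4
4: ✓ CMP  NZCV=1000
5: ✓ SUBVC  r1←0x88
6: ✓ SUBVC  r0←0x43
7: ✓ MOVLS  r3←0x94
8: ✓ CMP  NZCV=0010
9: · ADDEQ
10: · SUBCC
11: · ADDLT

VAL = 0x43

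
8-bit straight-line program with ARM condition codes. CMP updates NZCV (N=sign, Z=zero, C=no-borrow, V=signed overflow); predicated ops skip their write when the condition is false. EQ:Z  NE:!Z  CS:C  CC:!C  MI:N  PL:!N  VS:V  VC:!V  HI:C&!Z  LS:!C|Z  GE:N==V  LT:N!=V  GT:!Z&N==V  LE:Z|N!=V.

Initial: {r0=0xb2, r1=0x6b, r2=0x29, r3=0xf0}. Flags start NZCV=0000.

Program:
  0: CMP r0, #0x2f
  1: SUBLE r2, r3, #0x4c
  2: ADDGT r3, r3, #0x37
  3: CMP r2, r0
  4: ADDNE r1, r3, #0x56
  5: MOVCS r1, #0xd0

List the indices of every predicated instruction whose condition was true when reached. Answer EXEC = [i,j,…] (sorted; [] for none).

[0] flags=1010 → (cmp)
[1] flags=1010 LE?T → r2=0xa4
[2] flags=1010 GT?F → skip
[3] flags=1000 → (cmp)
[4] flags=1000 NE?T → r1=0x46
[5] flags=1000 CS?F → skip

EXEC = [1,4]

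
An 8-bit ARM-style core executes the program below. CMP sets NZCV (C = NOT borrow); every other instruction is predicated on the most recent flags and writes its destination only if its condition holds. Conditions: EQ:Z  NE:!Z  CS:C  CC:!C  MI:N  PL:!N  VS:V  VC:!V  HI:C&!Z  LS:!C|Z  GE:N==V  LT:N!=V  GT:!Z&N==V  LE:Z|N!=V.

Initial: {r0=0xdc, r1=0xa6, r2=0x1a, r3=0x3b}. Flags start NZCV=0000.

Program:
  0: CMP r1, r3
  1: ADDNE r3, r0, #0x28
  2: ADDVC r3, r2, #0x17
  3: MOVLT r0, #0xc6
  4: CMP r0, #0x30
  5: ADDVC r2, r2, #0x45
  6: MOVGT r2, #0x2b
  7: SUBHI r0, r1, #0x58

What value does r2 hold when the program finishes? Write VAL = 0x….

VAL = 0x5f

[0] flags=0011 → (cmp)
[1] flags=0011 NE?T → r3=0x04
[2] flags=0011 VC?F → skip
[3] flags=0011 LT?T → r0=0xc6
[4] flags=1010 → (cmp)
[5] flags=1010 VC?T → r2=0x5f
[6] flags=1010 GT?F → skip
[7] flags=1010 HI?T → r0=0x4e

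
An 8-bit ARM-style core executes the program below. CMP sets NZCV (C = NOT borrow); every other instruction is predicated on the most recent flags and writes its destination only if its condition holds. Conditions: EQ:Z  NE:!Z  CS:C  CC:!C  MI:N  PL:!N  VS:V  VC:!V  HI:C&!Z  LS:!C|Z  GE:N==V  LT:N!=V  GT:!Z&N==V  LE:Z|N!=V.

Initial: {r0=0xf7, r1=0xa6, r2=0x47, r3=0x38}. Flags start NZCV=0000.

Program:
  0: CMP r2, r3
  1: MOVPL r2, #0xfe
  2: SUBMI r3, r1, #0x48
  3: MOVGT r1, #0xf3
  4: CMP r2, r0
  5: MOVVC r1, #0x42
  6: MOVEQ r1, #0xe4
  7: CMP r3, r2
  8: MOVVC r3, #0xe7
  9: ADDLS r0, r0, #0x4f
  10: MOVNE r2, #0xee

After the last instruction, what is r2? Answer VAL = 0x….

VAL = 0xee

[0] flags=0010 → (cmp)
[1] flags=0010 PL?T → r2=0xfe
[2] flags=0010 MI?F → skip
[3] flags=0010 GT?T → r1=0xf3
[4] flags=0010 → (cmp)
[5] flags=0010 VC?T → r1=0x42
[6] flags=0010 EQ?F → skip
[7] flags=0000 → (cmp)
[8] flags=0000 VC?T → r3=0xe7
[9] flags=0000 LS?T → r0=0x46
[10] flags=0000 NE?T → r2=0xee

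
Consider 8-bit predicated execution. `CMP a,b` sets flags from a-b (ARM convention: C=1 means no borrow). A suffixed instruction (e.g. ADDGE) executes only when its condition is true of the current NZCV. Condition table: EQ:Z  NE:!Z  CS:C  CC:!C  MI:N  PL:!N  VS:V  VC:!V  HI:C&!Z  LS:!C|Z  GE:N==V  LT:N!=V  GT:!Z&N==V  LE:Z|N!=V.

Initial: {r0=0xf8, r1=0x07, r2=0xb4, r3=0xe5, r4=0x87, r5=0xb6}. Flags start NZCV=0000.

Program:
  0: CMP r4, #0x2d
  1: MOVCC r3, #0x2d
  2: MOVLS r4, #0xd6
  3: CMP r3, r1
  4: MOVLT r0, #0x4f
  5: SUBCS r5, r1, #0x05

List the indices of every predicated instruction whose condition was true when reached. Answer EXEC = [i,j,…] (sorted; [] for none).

EXEC = [4,5]

[0] flags=0011 → (cmp)
[1] flags=0011 CC?F → skip
[2] flags=0011 LS?F → skip
[3] flags=1010 → (cmp)
[4] flags=1010 LT?T → r0=0x4f
[5] flags=1010 CS?T → r5=0x02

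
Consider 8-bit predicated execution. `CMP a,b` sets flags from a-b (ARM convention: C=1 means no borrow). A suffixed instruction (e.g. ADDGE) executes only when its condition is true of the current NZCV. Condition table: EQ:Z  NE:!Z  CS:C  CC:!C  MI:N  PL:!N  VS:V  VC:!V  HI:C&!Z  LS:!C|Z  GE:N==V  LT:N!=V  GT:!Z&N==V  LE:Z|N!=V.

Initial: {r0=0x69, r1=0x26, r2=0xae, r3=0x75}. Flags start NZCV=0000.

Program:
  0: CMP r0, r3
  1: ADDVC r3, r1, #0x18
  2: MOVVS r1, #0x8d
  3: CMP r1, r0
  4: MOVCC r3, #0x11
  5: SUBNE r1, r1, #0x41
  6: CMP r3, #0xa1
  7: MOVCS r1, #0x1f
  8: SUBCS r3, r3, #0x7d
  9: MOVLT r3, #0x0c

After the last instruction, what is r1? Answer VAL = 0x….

[0] flags=1000 → (cmp)
[1] flags=1000 VC?T → r3=0x3e
[2] flags=1000 VS?F → skip
[3] flags=1000 → (cmp)
[4] flags=1000 CC?T → r3=0x11
[5] flags=1000 NE?T → r1=0xe5
[6] flags=0000 → (cmp)
[7] flags=0000 CS?F → skip
[8] flags=0000 CS?F → skip
[9] flags=0000 LT?F → skip

VAL = 0xe5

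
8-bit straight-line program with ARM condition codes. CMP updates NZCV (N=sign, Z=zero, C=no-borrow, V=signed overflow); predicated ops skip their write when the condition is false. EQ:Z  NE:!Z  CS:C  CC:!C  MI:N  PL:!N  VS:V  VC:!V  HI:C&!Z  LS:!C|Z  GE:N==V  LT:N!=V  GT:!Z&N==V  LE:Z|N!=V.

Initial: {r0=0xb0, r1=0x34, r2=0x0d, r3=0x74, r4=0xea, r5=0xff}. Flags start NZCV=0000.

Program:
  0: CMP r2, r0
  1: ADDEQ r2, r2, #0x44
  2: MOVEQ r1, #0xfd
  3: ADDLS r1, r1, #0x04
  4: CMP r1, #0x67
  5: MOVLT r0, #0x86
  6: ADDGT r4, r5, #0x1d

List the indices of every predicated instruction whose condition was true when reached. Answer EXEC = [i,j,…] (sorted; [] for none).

EXEC = [3,5]

0: ✓ CMP  NZCV=0000
1: · ADDEQ
2: · MOVEQ
3: ✓ ADDLS  r1←0x38
4: ✓ CMP  NZCV=1000
5: ✓ MOVLT  r0←0x86
6: · ADDGT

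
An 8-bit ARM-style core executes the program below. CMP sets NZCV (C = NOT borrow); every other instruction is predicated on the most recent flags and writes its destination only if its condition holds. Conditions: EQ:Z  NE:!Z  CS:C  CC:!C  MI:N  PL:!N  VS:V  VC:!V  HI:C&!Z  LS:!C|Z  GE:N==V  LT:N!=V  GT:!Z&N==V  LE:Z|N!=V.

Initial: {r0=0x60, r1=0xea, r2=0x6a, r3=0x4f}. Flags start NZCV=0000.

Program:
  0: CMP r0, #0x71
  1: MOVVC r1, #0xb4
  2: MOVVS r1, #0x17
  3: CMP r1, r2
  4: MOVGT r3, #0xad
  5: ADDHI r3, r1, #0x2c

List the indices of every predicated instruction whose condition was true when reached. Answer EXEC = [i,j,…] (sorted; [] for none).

0: ✓ CMP  NZCV=1000
1: ✓ MOVVC  r1←0xb4
2: · MOVVS
3: ✓ CMP  NZCV=0011
4: · MOVGT
5: ✓ ADDHI  r3←0xe0

EXEC = [1,5]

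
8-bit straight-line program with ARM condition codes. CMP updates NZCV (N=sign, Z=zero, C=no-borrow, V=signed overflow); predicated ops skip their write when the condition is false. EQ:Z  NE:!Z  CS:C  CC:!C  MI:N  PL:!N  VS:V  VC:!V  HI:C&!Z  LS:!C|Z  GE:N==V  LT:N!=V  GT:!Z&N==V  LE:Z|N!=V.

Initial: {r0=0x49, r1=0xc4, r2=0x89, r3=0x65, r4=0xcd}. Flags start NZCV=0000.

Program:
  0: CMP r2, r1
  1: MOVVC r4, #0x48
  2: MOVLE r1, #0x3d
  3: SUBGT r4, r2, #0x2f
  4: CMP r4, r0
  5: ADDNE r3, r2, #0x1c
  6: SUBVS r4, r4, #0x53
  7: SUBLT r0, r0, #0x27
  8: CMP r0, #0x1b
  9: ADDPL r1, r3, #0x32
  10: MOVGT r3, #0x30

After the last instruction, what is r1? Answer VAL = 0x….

VAL = 0xd7

[0] flags=1000 → (cmp)
[1] flags=1000 VC?T → r4=0x48
[2] flags=1000 LE?T → r1=0x3d
[3] flags=1000 GT?F → skip
[4] flags=1000 → (cmp)
[5] flags=1000 NE?T → r3=0xa5
[6] flags=1000 VS?F → skip
[7] flags=1000 LT?T → r0=0x22
[8] flags=0010 → (cmp)
[9] flags=0010 PL?T → r1=0xd7
[10] flags=0010 GT?T → r3=0x30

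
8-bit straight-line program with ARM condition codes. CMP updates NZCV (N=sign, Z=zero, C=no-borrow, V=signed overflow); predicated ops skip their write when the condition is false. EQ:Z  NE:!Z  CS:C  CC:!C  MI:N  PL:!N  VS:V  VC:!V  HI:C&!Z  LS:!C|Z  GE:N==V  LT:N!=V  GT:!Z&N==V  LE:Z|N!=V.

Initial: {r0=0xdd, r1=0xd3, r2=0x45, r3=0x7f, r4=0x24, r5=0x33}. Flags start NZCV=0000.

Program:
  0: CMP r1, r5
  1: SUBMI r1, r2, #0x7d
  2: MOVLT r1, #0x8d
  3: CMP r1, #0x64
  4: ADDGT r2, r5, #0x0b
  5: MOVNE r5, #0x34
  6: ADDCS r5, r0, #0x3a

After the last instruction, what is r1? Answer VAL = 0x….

0: ✓ CMP  NZCV=1010
1: ✓ SUBMI  r1←0xc8
2: ✓ MOVLT  r1←0x8d
3: ✓ CMP  NZCV=0011
4: · ADDGT
5: ✓ MOVNE  r5←0x34
6: ✓ ADDCS  r5←0x17

VAL = 0x8d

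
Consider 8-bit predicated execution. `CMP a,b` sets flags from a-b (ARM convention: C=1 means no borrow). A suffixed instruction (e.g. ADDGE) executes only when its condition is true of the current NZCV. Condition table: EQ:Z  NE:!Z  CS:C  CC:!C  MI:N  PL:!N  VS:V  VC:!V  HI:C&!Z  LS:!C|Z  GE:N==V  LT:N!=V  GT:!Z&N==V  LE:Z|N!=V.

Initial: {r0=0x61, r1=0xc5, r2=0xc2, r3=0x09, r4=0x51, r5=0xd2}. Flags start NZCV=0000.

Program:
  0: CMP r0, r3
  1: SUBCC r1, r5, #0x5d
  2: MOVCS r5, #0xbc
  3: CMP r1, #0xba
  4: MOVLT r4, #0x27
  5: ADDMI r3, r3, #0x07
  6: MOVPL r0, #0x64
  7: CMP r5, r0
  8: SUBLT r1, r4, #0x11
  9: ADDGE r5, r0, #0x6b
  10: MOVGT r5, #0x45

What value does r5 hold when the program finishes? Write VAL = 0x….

VAL = 0xbc

[0] flags=0010 → (cmp)
[1] flags=0010 CC?F → skip
[2] flags=0010 CS?T → r5=0xbc
[3] flags=0010 → (cmp)
[4] flags=0010 LT?F → skip
[5] flags=0010 MI?F → skip
[6] flags=0010 PL?T → r0=0x64
[7] flags=0011 → (cmp)
[8] flags=0011 LT?T → r1=0x40
[9] flags=0011 GE?F → skip
[10] flags=0011 GT?F → skip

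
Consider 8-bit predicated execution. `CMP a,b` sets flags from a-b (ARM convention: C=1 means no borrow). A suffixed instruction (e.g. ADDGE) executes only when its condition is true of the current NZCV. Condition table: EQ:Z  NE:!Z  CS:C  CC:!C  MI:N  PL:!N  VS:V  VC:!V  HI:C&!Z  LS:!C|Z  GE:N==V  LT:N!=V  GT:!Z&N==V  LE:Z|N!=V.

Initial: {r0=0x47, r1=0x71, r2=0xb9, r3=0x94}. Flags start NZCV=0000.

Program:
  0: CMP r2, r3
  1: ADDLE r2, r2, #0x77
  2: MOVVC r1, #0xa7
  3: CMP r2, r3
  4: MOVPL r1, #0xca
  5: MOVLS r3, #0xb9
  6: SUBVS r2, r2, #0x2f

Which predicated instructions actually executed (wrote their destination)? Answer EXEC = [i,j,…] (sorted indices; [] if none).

EXEC = [2,4]

[0] flags=0010 → (cmp)
[1] flags=0010 LE?F → skip
[2] flags=0010 VC?T → r1=0xa7
[3] flags=0010 → (cmp)
[4] flags=0010 PL?T → r1=0xca
[5] flags=0010 LS?F → skip
[6] flags=0010 VS?F → skip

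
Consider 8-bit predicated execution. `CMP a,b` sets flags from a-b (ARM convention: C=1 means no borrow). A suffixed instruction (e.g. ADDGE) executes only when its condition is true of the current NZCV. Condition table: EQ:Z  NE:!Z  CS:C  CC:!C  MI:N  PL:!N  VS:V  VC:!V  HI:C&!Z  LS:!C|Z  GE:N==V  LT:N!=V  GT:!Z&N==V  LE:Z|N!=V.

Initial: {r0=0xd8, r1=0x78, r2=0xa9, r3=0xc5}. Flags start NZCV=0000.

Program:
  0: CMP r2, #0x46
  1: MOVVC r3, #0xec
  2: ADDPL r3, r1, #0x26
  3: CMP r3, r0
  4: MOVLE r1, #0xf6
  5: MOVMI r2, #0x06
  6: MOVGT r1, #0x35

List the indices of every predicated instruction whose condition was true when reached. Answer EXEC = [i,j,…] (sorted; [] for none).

EXEC = [2,4,5]

0: ✓ CMP  NZCV=0011
1: · MOVVC
2: ✓ ADDPL  r3←0x9e
3: ✓ CMP  NZCV=1000
4: ✓ MOVLE  r1←0xf6
5: ✓ MOVMI  r2←0x06
6: · MOVGT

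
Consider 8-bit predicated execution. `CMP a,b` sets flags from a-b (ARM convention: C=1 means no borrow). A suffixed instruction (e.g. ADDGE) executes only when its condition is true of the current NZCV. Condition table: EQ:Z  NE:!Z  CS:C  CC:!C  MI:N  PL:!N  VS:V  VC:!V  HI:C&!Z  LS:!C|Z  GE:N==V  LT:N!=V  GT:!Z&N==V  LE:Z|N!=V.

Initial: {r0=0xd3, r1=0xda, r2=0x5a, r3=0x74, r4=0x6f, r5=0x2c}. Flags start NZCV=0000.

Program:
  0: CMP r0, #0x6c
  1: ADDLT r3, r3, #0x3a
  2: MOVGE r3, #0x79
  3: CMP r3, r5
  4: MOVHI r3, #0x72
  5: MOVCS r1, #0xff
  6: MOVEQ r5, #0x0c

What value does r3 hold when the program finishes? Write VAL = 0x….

0: ✓ CMP  NZCV=0011
1: ✓ ADDLT  r3←0xae
2: · MOVGE
3: ✓ CMP  NZCV=1010
4: ✓ MOVHI  r3←0x72
5: ✓ MOVCS  r1←0xff
6: · MOVEQ

VAL = 0x72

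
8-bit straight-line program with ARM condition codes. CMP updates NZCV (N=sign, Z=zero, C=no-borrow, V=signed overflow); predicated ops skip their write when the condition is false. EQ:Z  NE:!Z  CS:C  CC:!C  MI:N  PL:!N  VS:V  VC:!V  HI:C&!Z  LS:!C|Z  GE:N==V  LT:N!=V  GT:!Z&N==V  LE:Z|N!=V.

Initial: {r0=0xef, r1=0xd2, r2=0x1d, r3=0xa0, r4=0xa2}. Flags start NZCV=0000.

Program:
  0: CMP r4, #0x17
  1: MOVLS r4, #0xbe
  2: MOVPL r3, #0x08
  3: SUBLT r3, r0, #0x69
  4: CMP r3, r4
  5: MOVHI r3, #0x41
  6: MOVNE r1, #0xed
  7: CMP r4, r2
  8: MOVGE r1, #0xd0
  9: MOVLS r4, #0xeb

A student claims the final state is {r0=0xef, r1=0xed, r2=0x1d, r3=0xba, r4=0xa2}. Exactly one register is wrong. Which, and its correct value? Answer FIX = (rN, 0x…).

[0] flags=1010 → (cmp)
[1] flags=1010 LS?F → skip
[2] flags=1010 PL?F → skip
[3] flags=1010 LT?T → r3=0x86
[4] flags=1000 → (cmp)
[5] flags=1000 HI?F → skip
[6] flags=1000 NE?T → r1=0xed
[7] flags=1010 → (cmp)
[8] flags=1010 GE?F → skip
[9] flags=1010 LS?F → skip

FIX = (r3, 0x86)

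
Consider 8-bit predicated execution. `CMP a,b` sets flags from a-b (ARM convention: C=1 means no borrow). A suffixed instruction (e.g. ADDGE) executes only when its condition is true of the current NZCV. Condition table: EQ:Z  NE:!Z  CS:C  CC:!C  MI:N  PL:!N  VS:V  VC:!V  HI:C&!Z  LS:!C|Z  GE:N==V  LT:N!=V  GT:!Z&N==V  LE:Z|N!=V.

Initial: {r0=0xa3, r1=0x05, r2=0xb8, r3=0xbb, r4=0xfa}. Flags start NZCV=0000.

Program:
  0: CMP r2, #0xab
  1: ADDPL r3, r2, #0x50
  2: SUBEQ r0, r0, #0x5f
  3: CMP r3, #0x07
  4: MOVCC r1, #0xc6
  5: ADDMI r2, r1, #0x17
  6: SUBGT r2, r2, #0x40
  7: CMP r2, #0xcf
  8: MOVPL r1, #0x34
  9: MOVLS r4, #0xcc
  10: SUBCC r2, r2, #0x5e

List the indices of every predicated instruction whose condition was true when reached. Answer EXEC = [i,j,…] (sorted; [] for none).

EXEC = [1,6,9,10]

0: ✓ CMP  NZCV=0010
1: ✓ ADDPL  r3←0x08
2: · SUBEQ
3: ✓ CMP  NZCV=0010
4: · MOVCC
5: · ADDMI
6: ✓ SUBGT  r2←0x78
7: ✓ CMP  NZCV=1001
8: · MOVPL
9: ✓ MOVLS  r4←0xcc
10: ✓ SUBCC  r2←0x1a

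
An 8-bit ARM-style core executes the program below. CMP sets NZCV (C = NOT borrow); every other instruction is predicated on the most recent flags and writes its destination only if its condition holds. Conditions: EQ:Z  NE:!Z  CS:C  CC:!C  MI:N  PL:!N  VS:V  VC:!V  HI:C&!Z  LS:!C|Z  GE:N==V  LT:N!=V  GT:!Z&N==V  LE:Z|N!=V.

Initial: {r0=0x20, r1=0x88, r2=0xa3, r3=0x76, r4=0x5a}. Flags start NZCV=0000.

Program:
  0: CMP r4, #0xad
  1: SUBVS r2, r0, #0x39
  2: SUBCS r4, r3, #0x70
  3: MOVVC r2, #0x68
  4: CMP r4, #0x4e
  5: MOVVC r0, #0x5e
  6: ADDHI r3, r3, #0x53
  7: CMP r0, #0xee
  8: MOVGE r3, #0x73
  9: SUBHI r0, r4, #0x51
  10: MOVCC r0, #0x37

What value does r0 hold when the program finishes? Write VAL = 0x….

VAL = 0x37

[0] flags=1001 → (cmp)
[1] flags=1001 VS?T → r2=0xe7
[2] flags=1001 CS?F → skip
[3] flags=1001 VC?F → skip
[4] flags=0010 → (cmp)
[5] flags=0010 VC?T → r0=0x5e
[6] flags=0010 HI?T → r3=0xc9
[7] flags=0000 → (cmp)
[8] flags=0000 GE?T → r3=0x73
[9] flags=0000 HI?F → skip
[10] flags=0000 CC?T → r0=0x37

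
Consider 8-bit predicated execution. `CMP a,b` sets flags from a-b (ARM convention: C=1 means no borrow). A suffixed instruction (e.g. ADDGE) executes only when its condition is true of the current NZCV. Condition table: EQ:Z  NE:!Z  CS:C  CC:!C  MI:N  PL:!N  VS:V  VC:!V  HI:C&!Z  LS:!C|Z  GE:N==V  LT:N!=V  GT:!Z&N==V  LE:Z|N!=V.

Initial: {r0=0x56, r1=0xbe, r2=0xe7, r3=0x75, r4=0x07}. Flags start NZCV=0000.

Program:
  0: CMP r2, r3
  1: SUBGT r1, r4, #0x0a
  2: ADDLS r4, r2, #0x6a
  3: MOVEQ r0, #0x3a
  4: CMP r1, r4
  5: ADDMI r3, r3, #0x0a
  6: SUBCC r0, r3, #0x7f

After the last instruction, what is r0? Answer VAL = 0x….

VAL = 0x56

[0] flags=0011 → (cmp)
[1] flags=0011 GT?F → skip
[2] flags=0011 LS?F → skip
[3] flags=0011 EQ?F → skip
[4] flags=1010 → (cmp)
[5] flags=1010 MI?T → r3=0x7f
[6] flags=1010 CC?F → skip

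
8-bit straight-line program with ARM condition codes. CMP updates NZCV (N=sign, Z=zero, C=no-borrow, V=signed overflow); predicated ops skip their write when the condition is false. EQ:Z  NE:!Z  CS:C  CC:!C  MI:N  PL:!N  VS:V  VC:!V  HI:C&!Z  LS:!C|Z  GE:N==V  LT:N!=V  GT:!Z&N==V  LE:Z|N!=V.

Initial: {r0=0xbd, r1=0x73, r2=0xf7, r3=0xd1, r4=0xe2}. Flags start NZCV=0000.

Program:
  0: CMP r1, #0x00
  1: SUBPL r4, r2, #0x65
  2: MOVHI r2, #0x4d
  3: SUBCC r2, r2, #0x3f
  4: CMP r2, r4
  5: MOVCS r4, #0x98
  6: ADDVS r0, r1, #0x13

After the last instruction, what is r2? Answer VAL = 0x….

VAL = 0x4d

[0] flags=0010 → (cmp)
[1] flags=0010 PL?T → r4=0x92
[2] flags=0010 HI?T → r2=0x4d
[3] flags=0010 CC?F → skip
[4] flags=1001 → (cmp)
[5] flags=1001 CS?F → skip
[6] flags=1001 VS?T → r0=0x86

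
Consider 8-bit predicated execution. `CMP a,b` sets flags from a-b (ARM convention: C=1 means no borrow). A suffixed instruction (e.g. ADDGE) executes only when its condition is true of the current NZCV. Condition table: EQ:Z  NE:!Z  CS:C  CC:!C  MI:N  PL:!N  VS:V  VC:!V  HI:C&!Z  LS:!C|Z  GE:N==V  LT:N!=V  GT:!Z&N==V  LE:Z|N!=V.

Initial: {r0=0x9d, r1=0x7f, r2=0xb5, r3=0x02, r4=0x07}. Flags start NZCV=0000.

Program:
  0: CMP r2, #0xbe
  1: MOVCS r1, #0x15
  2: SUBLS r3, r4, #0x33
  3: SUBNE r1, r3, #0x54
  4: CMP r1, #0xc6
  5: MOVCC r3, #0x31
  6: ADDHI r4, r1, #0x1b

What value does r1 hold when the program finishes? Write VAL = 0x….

0: ✓ CMP  NZCV=1000
1: · MOVCS
2: ✓ SUBLS  r3←0xd4
3: ✓ SUBNE  r1←0x80
4: ✓ CMP  NZCV=1000
5: ✓ MOVCC  r3←0x31
6: · ADDHI

VAL = 0x80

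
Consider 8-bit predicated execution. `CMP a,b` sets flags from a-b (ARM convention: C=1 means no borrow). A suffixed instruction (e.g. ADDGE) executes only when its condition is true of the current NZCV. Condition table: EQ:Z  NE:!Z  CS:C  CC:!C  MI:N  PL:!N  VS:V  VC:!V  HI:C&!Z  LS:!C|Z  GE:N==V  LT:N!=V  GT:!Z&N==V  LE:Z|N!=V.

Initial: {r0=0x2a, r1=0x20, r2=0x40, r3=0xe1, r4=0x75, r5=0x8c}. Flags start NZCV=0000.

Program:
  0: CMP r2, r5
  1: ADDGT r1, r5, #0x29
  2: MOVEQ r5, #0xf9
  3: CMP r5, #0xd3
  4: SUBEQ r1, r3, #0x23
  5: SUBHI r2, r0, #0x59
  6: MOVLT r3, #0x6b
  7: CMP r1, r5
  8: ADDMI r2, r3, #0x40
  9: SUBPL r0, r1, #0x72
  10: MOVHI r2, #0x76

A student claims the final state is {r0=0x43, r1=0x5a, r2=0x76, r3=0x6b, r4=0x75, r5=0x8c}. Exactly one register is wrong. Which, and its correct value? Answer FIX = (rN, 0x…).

[0] flags=1001 → (cmp)
[1] flags=1001 GT?T → r1=0xb5
[2] flags=1001 EQ?F → skip
[3] flags=1000 → (cmp)
[4] flags=1000 EQ?F → skip
[5] flags=1000 HI?F → skip
[6] flags=1000 LT?T → r3=0x6b
[7] flags=0010 → (cmp)
[8] flags=0010 MI?F → skip
[9] flags=0010 PL?T → r0=0x43
[10] flags=0010 HI?T → r2=0x76

FIX = (r1, 0xb5)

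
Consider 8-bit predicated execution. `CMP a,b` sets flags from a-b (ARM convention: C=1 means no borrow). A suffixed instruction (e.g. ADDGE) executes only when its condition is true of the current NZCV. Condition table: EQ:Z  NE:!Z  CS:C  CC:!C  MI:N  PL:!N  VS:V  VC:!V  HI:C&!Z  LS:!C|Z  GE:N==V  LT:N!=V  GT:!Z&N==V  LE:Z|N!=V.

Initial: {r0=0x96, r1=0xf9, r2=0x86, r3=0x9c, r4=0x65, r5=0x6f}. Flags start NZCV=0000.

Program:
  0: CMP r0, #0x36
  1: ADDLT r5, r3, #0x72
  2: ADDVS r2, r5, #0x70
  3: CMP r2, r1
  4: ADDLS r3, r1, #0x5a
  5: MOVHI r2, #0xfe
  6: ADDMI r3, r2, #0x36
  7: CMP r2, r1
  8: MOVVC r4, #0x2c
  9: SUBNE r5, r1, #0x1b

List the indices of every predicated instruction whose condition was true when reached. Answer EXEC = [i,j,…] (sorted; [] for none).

0: ✓ CMP  NZCV=0011
1: ✓ ADDLT  r5←0x0e
2: ✓ ADDVS  r2←0x7e
3: ✓ CMP  NZCV=1001
4: ✓ ADDLS  r3←0x53
5: · MOVHI
6: ✓ ADDMI  r3←0xb4
7: ✓ CMP  NZCV=1001
8: · MOVVC
9: ✓ SUBNE  r5←0xde

EXEC = [1,2,4,6,9]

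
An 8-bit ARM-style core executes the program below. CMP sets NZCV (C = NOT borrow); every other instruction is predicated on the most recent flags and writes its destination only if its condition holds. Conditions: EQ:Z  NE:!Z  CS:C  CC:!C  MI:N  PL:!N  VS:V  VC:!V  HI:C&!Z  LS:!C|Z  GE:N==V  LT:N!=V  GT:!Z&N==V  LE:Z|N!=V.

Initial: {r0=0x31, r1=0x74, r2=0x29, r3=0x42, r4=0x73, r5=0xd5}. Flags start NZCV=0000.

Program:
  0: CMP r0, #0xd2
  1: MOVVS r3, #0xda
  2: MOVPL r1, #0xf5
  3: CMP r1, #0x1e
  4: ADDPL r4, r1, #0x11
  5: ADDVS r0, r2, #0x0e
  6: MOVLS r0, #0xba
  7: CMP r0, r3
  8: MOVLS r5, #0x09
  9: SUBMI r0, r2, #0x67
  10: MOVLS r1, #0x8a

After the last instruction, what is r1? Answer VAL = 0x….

[0] flags=0000 → (cmp)
[1] flags=0000 VS?F → skip
[2] flags=0000 PL?T → r1=0xf5
[3] flags=1010 → (cmp)
[4] flags=1010 PL?F → skip
[5] flags=1010 VS?F → skip
[6] flags=1010 LS?F → skip
[7] flags=1000 → (cmp)
[8] flags=1000 LS?T → r5=0x09
[9] flags=1000 MI?T → r0=0xc2
[10] flags=1000 LS?T → r1=0x8a

VAL = 0x8a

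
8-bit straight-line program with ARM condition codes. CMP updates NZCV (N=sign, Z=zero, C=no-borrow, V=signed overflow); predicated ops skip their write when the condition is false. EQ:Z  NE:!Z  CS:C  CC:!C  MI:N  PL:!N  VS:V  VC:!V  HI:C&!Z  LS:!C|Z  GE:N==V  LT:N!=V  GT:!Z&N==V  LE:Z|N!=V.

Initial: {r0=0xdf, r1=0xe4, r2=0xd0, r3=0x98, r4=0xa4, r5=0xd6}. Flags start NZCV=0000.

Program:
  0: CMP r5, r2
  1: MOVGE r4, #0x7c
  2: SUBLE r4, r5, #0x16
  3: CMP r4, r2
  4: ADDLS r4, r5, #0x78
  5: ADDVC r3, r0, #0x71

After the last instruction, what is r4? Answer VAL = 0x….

0: ✓ CMP  NZCV=0010
1: ✓ MOVGE  r4←0x7c
2: · SUBLE
3: ✓ CMP  NZCV=1001
4: ✓ ADDLS  r4←0x4e
5: · ADDVC

VAL = 0x4e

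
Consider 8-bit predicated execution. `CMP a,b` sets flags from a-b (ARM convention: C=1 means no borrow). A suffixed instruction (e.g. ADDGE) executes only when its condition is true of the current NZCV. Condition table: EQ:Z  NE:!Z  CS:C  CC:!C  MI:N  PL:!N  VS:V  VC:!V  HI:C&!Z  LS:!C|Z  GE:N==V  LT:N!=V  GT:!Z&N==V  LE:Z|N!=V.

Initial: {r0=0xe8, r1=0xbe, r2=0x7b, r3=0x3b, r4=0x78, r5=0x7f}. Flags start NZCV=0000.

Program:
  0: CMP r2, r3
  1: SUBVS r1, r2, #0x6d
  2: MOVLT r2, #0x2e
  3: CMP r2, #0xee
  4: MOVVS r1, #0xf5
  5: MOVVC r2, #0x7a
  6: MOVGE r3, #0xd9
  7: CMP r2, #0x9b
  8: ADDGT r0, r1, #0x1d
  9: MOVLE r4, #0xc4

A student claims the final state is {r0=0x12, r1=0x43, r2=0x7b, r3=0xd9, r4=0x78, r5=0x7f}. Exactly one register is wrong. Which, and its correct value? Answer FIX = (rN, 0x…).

[0] flags=0010 → (cmp)
[1] flags=0010 VS?F → skip
[2] flags=0010 LT?F → skip
[3] flags=1001 → (cmp)
[4] flags=1001 VS?T → r1=0xf5
[5] flags=1001 VC?F → skip
[6] flags=1001 GE?T → r3=0xd9
[7] flags=1001 → (cmp)
[8] flags=1001 GT?T → r0=0x12
[9] flags=1001 LE?F → skip

FIX = (r1, 0xf5)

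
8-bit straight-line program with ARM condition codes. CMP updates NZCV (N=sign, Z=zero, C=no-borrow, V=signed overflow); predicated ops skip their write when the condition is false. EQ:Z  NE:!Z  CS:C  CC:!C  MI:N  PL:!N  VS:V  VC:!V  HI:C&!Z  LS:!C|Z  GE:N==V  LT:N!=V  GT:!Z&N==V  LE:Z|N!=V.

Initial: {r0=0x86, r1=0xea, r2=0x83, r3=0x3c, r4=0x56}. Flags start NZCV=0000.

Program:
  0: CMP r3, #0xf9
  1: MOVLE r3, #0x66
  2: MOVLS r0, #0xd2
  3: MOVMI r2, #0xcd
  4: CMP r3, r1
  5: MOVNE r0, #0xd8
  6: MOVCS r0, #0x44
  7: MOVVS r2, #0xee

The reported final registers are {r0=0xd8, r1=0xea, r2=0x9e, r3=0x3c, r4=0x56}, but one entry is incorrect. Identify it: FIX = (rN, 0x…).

FIX = (r2, 0x83)

0: ✓ CMP  NZCV=0000
1: · MOVLE
2: ✓ MOVLS  r0←0xd2
3: · MOVMI
4: ✓ CMP  NZCV=0000
5: ✓ MOVNE  r0←0xd8
6: · MOVCS
7: · MOVVS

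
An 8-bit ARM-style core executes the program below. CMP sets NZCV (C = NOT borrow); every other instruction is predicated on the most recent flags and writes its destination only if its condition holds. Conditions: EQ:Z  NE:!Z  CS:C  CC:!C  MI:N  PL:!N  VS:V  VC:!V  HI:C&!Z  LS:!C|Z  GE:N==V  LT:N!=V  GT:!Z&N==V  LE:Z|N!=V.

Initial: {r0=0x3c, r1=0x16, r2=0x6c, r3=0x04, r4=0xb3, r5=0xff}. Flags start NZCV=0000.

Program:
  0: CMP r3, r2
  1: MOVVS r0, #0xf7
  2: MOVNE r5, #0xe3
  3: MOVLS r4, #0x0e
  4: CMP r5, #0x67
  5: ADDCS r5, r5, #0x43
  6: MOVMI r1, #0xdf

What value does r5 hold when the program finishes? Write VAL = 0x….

VAL = 0x26

[0] flags=1000 → (cmp)
[1] flags=1000 VS?F → skip
[2] flags=1000 NE?T → r5=0xe3
[3] flags=1000 LS?T → r4=0x0e
[4] flags=0011 → (cmp)
[5] flags=0011 CS?T → r5=0x26
[6] flags=0011 MI?F → skip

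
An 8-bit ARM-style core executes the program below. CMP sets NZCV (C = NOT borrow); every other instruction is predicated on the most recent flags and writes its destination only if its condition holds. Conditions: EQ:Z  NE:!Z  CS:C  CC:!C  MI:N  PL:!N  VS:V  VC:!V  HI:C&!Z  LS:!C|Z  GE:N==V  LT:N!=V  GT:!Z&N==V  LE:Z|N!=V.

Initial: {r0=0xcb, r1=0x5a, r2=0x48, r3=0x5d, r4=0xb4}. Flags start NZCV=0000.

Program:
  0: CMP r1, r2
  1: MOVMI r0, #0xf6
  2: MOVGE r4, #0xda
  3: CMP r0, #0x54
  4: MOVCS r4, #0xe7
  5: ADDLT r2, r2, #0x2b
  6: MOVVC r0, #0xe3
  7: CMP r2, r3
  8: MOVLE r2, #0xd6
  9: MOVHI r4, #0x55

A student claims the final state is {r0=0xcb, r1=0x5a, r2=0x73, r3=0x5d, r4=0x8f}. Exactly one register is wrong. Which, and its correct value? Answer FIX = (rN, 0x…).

FIX = (r4, 0x55)

[0] flags=0010 → (cmp)
[1] flags=0010 MI?F → skip
[2] flags=0010 GE?T → r4=0xda
[3] flags=0011 → (cmp)
[4] flags=0011 CS?T → r4=0xe7
[5] flags=0011 LT?T → r2=0x73
[6] flags=0011 VC?F → skip
[7] flags=0010 → (cmp)
[8] flags=0010 LE?F → skip
[9] flags=0010 HI?T → r4=0x55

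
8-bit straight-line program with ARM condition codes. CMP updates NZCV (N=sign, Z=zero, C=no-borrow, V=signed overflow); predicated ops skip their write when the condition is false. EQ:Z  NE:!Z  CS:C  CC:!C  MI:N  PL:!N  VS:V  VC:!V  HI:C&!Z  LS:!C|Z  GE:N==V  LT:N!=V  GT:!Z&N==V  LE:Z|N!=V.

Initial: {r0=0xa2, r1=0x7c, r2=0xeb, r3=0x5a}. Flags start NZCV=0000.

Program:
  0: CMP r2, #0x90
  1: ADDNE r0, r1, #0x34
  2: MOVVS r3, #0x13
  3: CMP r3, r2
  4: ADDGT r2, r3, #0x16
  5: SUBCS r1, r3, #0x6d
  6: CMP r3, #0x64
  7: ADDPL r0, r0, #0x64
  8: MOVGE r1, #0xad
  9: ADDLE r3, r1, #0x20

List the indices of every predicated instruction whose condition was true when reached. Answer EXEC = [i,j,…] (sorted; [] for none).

[0] flags=0010 → (cmp)
[1] flags=0010 NE?T → r0=0xb0
[2] flags=0010 VS?F → skip
[3] flags=0000 → (cmp)
[4] flags=0000 GT?T → r2=0x70
[5] flags=0000 CS?F → skip
[6] flags=1000 → (cmp)
[7] flags=1000 PL?F → skip
[8] flags=1000 GE?F → skip
[9] flags=1000 LE?T → r3=0x9c

EXEC = [1,4,9]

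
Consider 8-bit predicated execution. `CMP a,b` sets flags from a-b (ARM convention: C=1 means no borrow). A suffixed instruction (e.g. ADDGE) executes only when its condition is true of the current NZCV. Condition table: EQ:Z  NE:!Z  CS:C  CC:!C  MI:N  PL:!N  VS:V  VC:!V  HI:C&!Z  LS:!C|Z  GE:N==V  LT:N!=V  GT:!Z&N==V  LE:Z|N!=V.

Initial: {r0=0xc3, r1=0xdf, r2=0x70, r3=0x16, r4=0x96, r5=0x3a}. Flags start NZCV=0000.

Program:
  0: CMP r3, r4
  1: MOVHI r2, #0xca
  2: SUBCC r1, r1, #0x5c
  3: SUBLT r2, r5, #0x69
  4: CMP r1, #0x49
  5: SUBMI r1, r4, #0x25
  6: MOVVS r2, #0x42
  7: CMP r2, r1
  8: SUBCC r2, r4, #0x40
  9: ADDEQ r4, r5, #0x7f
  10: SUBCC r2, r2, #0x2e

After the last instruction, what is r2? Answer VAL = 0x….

VAL = 0x28

0: ✓ CMP  NZCV=1001
1: · MOVHI
2: ✓ SUBCC  r1←0x83
3: · SUBLT
4: ✓ CMP  NZCV=0011
5: · SUBMI
6: ✓ MOVVS  r2←0x42
7: ✓ CMP  NZCV=1001
8: ✓ SUBCC  r2←0x56
9: · ADDEQ
10: ✓ SUBCC  r2←0x28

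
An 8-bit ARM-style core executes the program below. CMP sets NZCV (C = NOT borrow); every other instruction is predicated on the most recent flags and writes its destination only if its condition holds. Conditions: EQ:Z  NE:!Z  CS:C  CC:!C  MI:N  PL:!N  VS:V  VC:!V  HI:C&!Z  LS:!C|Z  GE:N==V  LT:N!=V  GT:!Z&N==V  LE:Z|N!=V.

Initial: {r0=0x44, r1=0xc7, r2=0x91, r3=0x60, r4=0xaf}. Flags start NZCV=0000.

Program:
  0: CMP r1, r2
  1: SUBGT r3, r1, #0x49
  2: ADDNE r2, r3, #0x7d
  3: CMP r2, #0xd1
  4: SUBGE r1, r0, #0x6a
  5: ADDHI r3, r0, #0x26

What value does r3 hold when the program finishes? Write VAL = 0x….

[0] flags=0010 → (cmp)
[1] flags=0010 GT?T → r3=0x7e
[2] flags=0010 NE?T → r2=0xfb
[3] flags=0010 → (cmp)
[4] flags=0010 GE?T → r1=0xda
[5] flags=0010 HI?T → r3=0x6a

VAL = 0x6a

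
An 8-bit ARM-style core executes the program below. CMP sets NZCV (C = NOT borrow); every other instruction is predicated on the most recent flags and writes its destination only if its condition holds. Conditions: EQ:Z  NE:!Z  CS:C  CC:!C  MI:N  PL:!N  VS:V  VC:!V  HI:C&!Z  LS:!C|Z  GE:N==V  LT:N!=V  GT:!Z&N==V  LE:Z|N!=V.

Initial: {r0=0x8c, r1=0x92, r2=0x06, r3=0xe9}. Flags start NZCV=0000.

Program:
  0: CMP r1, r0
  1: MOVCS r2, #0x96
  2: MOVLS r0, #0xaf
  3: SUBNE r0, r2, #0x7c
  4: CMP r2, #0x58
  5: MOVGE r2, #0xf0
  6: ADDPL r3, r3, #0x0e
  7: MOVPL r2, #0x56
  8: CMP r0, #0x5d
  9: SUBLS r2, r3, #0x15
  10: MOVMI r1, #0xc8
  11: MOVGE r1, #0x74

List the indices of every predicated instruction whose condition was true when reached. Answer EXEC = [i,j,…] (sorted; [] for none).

0: ✓ CMP  NZCV=0010
1: ✓ MOVCS  r2←0x96
2: · MOVLS
3: ✓ SUBNE  r0←0x1a
4: ✓ CMP  NZCV=0011
5: · MOVGE
6: ✓ ADDPL  r3←0xf7
7: ✓ MOVPL  r2←0x56
8: ✓ CMP  NZCV=1000
9: ✓ SUBLS  r2←0xe2
10: ✓ MOVMI  r1←0xc8
11: · MOVGE

EXEC = [1,3,6,7,9,10]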